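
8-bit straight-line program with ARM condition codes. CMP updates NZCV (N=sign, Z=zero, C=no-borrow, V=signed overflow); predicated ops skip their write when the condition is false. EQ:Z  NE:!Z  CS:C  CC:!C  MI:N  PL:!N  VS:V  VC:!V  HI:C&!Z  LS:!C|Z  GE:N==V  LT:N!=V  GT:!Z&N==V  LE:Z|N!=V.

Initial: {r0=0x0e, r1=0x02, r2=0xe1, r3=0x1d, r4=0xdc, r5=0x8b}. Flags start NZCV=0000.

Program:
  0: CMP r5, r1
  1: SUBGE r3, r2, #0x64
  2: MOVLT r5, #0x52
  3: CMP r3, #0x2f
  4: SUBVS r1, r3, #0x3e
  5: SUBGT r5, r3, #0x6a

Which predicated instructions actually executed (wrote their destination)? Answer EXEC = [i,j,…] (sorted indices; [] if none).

[0] flags=1010 → (cmp)
[1] flags=1010 GE?F → skip
[2] flags=1010 LT?T → r5=0x52
[3] flags=1000 → (cmp)
[4] flags=1000 VS?F → skip
[5] flags=1000 GT?F → skip

EXEC = [2]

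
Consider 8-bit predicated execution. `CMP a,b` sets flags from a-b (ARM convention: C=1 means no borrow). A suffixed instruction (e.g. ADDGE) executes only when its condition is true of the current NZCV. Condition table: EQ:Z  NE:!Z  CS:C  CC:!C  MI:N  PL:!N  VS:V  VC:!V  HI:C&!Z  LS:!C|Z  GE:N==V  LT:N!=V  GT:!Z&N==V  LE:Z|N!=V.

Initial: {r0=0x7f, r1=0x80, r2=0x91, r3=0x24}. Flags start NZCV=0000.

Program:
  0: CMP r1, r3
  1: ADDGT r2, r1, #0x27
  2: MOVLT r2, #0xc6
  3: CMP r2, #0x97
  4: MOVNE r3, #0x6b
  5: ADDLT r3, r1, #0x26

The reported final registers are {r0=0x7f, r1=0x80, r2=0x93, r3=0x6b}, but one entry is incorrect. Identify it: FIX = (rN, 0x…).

FIX = (r2, 0xc6)

[0] flags=0011 → (cmp)
[1] flags=0011 GT?F → skip
[2] flags=0011 LT?T → r2=0xc6
[3] flags=0010 → (cmp)
[4] flags=0010 NE?T → r3=0x6b
[5] flags=0010 LT?F → skip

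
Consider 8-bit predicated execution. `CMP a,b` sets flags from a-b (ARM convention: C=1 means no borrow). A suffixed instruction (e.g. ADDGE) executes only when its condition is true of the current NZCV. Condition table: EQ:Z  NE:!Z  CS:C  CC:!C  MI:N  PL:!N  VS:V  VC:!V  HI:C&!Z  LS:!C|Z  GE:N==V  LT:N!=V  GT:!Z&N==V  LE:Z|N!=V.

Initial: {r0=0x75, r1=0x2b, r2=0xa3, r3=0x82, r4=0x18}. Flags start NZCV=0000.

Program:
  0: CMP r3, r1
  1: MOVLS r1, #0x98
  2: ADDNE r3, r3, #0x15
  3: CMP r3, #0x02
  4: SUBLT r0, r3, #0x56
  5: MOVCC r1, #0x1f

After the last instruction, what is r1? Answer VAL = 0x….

VAL = 0x2b

0: ✓ CMP  NZCV=0011
1: · MOVLS
2: ✓ ADDNE  r3←0x97
3: ✓ CMP  NZCV=1010
4: ✓ SUBLT  r0←0x41
5: · MOVCC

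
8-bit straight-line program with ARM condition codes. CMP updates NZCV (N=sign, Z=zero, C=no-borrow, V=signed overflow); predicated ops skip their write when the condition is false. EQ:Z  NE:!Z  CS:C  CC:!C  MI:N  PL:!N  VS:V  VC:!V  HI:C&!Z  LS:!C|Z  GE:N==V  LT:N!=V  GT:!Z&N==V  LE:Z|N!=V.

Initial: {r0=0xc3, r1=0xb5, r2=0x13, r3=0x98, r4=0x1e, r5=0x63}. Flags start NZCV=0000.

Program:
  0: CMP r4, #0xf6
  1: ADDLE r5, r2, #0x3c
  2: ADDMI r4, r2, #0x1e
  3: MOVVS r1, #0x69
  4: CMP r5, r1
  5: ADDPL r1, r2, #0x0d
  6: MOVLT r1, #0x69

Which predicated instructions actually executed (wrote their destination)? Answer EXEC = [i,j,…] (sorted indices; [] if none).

EXEC = []

[0] flags=0000 → (cmp)
[1] flags=0000 LE?F → skip
[2] flags=0000 MI?F → skip
[3] flags=0000 VS?F → skip
[4] flags=1001 → (cmp)
[5] flags=1001 PL?F → skip
[6] flags=1001 LT?F → skip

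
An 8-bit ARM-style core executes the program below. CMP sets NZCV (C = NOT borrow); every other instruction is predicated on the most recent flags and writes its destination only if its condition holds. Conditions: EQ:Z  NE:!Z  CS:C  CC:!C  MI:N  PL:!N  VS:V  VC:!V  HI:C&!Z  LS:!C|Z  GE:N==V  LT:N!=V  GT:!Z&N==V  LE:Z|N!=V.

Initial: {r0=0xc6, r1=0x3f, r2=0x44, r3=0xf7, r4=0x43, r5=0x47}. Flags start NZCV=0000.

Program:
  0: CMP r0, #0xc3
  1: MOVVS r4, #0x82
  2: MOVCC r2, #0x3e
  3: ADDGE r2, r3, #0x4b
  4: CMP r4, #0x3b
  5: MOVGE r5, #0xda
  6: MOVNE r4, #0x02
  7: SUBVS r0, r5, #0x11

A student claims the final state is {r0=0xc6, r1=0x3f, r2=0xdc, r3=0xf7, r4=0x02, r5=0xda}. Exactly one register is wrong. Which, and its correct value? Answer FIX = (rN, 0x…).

FIX = (r2, 0x42)

0: ✓ CMP  NZCV=0010
1: · MOVVS
2: · MOVCC
3: ✓ ADDGE  r2←0x42
4: ✓ CMP  NZCV=0010
5: ✓ MOVGE  r5←0xda
6: ✓ MOVNE  r4←0x02
7: · SUBVS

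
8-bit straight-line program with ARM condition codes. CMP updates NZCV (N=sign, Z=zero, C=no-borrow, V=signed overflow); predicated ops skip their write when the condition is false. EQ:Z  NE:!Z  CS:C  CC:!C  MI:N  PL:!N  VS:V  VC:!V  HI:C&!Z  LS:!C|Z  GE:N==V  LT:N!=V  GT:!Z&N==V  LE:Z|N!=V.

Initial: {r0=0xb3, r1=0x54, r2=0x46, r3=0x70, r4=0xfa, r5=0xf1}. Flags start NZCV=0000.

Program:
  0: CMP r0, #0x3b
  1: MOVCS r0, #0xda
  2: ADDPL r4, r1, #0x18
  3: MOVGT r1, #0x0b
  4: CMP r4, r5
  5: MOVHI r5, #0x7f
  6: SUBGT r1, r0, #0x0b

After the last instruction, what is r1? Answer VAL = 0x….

0: ✓ CMP  NZCV=0011
1: ✓ MOVCS  r0←0xda
2: ✓ ADDPL  r4←0x6c
3: · MOVGT
4: ✓ CMP  NZCV=0000
5: · MOVHI
6: ✓ SUBGT  r1←0xcf

VAL = 0xcf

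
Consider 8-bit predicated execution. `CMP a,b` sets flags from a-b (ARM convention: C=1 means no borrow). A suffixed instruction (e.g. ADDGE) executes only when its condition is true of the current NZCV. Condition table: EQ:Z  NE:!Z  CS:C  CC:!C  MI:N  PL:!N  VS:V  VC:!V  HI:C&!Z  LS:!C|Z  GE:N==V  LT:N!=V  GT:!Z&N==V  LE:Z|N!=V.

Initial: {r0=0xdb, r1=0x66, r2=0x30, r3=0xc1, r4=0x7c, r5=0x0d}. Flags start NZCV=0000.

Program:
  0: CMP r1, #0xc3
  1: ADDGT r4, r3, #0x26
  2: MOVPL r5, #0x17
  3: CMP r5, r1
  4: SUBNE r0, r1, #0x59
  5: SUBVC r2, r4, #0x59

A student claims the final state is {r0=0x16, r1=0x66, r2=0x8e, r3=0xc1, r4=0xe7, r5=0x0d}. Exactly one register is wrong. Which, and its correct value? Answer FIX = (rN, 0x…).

FIX = (r0, 0x0d)

[0] flags=1001 → (cmp)
[1] flags=1001 GT?T → r4=0xe7
[2] flags=1001 PL?F → skip
[3] flags=1000 → (cmp)
[4] flags=1000 NE?T → r0=0x0d
[5] flags=1000 VC?T → r2=0x8e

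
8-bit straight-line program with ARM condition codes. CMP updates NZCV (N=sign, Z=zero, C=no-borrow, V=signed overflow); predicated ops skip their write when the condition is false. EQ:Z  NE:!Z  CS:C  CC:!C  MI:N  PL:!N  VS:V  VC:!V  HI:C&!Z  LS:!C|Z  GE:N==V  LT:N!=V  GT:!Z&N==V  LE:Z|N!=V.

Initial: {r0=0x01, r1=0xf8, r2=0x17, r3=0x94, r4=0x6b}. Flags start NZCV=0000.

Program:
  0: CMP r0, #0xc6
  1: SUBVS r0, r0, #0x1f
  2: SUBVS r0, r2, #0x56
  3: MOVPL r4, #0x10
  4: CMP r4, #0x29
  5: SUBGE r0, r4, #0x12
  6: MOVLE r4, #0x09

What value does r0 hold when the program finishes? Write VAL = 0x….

0: ✓ CMP  NZCV=0000
1: · SUBVS
2: · SUBVS
3: ✓ MOVPL  r4←0x10
4: ✓ CMP  NZCV=1000
5: · SUBGE
6: ✓ MOVLE  r4←0x09

VAL = 0x01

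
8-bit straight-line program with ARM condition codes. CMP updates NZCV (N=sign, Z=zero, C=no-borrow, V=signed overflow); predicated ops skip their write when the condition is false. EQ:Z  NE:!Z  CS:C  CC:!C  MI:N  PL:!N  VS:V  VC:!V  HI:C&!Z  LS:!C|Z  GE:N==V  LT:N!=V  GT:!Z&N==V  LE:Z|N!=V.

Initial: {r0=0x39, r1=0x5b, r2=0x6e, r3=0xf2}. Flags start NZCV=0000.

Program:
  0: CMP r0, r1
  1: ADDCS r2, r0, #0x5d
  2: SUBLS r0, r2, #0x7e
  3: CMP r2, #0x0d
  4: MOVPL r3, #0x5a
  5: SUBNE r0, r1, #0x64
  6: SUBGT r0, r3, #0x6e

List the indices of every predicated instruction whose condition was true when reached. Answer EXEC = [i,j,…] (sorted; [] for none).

EXEC = [2,4,5,6]

0: ✓ CMP  NZCV=1000
1: · ADDCS
2: ✓ SUBLS  r0←0xf0
3: ✓ CMP  NZCV=0010
4: ✓ MOVPL  r3←0x5a
5: ✓ SUBNE  r0←0xf7
6: ✓ SUBGT  r0←0xec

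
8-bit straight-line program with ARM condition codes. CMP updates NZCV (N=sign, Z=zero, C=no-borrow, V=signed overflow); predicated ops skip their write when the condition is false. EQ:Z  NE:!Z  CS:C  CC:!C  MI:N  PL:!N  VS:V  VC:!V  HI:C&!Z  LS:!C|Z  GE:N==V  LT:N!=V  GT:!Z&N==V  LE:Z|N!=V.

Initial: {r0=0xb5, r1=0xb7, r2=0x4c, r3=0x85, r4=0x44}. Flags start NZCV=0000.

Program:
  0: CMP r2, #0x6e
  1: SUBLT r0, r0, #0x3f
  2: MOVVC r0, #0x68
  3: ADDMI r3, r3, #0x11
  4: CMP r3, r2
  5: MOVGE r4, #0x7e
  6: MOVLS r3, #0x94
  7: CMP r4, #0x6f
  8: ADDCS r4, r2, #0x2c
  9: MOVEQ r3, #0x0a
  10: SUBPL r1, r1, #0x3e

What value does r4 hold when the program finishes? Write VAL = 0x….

0: ✓ CMP  NZCV=1000
1: ✓ SUBLT  r0←0x76
2: ✓ MOVVC  r0←0x68
3: ✓ ADDMI  r3←0x96
4: ✓ CMP  NZCV=0011
5: · MOVGE
6: · MOVLS
7: ✓ CMP  NZCV=1000
8: · ADDCS
9: · MOVEQ
10: · SUBPL

VAL = 0x44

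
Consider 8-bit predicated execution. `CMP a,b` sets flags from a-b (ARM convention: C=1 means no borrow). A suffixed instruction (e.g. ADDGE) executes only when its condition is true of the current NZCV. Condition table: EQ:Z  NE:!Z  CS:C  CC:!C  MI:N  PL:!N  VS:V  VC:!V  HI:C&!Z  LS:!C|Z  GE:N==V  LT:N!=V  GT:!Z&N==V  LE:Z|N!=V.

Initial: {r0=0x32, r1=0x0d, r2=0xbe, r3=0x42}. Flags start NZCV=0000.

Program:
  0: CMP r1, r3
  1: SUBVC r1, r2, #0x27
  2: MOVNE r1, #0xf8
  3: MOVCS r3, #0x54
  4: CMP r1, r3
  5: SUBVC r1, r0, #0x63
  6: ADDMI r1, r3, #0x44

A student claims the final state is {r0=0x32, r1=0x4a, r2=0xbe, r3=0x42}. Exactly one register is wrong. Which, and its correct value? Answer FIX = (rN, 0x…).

0: ✓ CMP  NZCV=1000
1: ✓ SUBVC  r1←0x97
2: ✓ MOVNE  r1←0xf8
3: · MOVCS
4: ✓ CMP  NZCV=1010
5: ✓ SUBVC  r1←0xcf
6: ✓ ADDMI  r1←0x86

FIX = (r1, 0x86)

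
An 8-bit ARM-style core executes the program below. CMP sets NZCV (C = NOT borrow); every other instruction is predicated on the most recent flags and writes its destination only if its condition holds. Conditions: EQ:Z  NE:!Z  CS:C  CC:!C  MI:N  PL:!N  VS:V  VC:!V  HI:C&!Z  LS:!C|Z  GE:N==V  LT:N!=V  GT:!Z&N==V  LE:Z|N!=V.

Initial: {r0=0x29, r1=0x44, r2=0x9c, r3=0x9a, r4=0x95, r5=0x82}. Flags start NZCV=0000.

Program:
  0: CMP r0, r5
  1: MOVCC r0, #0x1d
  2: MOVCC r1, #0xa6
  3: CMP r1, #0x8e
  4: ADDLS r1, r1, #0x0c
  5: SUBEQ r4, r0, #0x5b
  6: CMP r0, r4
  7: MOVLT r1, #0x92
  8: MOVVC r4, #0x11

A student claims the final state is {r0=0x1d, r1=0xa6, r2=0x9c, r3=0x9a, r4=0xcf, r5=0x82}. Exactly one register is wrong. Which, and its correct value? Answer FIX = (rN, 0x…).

FIX = (r4, 0x95)

[0] flags=1001 → (cmp)
[1] flags=1001 CC?T → r0=0x1d
[2] flags=1001 CC?T → r1=0xa6
[3] flags=0010 → (cmp)
[4] flags=0010 LS?F → skip
[5] flags=0010 EQ?F → skip
[6] flags=1001 → (cmp)
[7] flags=1001 LT?F → skip
[8] flags=1001 VC?F → skip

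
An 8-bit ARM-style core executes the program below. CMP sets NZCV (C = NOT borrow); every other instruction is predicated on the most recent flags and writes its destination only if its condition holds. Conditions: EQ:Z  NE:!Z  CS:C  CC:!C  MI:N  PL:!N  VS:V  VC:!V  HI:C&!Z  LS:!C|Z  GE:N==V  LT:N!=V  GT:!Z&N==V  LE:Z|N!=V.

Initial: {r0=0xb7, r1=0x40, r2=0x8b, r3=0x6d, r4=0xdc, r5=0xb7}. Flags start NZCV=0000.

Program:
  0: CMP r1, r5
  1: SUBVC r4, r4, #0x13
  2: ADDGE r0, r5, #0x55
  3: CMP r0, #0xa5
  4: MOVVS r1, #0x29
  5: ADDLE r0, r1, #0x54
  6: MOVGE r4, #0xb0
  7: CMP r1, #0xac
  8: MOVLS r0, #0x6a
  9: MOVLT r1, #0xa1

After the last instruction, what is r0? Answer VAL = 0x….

VAL = 0x6a

0: ✓ CMP  NZCV=1001
1: · SUBVC
2: ✓ ADDGE  r0←0x0c
3: ✓ CMP  NZCV=0000
4: · MOVVS
5: · ADDLE
6: ✓ MOVGE  r4←0xb0
7: ✓ CMP  NZCV=1001
8: ✓ MOVLS  r0←0x6a
9: · MOVLT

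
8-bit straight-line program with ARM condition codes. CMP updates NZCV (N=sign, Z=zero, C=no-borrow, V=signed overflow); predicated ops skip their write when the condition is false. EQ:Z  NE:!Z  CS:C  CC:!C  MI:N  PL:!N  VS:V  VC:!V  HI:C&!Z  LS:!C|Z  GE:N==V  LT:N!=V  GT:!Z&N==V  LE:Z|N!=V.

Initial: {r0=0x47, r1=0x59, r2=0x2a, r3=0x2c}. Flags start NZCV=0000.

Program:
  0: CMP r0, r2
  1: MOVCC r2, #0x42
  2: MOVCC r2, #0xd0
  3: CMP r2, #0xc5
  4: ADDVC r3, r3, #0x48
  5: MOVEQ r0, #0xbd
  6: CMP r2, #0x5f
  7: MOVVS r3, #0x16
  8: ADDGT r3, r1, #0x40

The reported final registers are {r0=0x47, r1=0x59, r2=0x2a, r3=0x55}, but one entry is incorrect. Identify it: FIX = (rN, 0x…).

FIX = (r3, 0x74)

[0] flags=0010 → (cmp)
[1] flags=0010 CC?F → skip
[2] flags=0010 CC?F → skip
[3] flags=0000 → (cmp)
[4] flags=0000 VC?T → r3=0x74
[5] flags=0000 EQ?F → skip
[6] flags=1000 → (cmp)
[7] flags=1000 VS?F → skip
[8] flags=1000 GT?F → skip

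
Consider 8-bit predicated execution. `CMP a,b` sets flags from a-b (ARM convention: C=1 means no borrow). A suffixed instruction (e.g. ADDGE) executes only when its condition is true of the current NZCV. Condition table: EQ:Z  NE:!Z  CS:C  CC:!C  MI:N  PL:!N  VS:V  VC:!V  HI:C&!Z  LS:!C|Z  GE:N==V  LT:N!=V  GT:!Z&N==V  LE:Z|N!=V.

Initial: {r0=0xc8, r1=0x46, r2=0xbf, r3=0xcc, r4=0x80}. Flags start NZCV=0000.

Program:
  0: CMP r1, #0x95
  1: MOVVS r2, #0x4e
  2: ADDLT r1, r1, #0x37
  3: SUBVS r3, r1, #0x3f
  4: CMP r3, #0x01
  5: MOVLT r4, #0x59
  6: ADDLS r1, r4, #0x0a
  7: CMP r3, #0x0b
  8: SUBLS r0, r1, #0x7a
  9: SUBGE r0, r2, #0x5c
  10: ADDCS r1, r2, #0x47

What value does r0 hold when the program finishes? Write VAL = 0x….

VAL = 0xcc

0: ✓ CMP  NZCV=1001
1: ✓ MOVVS  r2←0x4e
2: · ADDLT
3: ✓ SUBVS  r3←0x07
4: ✓ CMP  NZCV=0010
5: · MOVLT
6: · ADDLS
7: ✓ CMP  NZCV=1000
8: ✓ SUBLS  r0←0xcc
9: · SUBGE
10: · ADDCS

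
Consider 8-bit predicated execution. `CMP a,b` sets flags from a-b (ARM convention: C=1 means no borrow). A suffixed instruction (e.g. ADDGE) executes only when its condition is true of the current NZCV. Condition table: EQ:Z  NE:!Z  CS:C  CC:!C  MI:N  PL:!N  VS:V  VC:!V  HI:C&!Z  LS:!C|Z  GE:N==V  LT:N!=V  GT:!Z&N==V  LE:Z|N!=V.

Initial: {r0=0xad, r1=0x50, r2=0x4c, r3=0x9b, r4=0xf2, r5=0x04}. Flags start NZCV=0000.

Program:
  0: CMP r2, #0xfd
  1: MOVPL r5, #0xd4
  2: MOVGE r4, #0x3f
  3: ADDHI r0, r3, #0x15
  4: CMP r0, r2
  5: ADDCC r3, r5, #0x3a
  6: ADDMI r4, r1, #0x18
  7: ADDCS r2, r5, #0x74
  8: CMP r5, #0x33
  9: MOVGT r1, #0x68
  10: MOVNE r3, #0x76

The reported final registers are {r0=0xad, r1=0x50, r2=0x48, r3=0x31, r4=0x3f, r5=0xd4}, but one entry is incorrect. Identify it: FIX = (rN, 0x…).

0: ✓ CMP  NZCV=0000
1: ✓ MOVPL  r5←0xd4
2: ✓ MOVGE  r4←0x3f
3: · ADDHI
4: ✓ CMP  NZCV=0011
5: · ADDCC
6: · ADDMI
7: ✓ ADDCS  r2←0x48
8: ✓ CMP  NZCV=1010
9: · MOVGT
10: ✓ MOVNE  r3←0x76

FIX = (r3, 0x76)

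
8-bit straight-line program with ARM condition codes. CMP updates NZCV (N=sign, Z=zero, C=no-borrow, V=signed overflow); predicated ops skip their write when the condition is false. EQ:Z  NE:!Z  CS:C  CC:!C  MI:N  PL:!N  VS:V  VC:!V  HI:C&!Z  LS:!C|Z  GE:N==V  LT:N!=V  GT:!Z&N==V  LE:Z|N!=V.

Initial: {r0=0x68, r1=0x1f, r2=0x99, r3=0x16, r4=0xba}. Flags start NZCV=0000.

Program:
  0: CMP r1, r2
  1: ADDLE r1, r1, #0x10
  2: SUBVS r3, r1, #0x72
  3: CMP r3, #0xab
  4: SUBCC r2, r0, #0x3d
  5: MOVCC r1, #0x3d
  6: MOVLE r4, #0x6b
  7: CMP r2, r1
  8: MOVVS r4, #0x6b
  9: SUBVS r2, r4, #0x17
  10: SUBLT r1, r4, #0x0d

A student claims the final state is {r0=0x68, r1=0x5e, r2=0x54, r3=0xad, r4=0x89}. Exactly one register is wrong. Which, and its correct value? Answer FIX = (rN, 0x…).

0: ✓ CMP  NZCV=1001
1: · ADDLE
2: ✓ SUBVS  r3←0xad
3: ✓ CMP  NZCV=0010
4: · SUBCC
5: · MOVCC
6: · MOVLE
7: ✓ CMP  NZCV=0011
8: ✓ MOVVS  r4←0x6b
9: ✓ SUBVS  r2←0x54
10: ✓ SUBLT  r1←0x5e

FIX = (r4, 0x6b)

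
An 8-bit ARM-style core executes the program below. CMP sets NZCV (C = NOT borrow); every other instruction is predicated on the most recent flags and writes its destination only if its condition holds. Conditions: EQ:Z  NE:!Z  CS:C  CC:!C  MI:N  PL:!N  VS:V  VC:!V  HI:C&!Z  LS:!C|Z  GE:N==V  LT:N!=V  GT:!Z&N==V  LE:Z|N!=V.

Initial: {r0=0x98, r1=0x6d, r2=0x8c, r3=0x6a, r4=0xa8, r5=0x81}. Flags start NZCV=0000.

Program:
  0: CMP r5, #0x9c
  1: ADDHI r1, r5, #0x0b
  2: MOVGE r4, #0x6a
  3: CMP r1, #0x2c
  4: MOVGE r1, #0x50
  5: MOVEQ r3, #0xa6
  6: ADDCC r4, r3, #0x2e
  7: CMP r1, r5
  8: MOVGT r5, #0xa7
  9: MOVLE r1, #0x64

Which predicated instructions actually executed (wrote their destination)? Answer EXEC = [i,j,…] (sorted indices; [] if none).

EXEC = [4,8]

[0] flags=1000 → (cmp)
[1] flags=1000 HI?F → skip
[2] flags=1000 GE?F → skip
[3] flags=0010 → (cmp)
[4] flags=0010 GE?T → r1=0x50
[5] flags=0010 EQ?F → skip
[6] flags=0010 CC?F → skip
[7] flags=1001 → (cmp)
[8] flags=1001 GT?T → r5=0xa7
[9] flags=1001 LE?F → skip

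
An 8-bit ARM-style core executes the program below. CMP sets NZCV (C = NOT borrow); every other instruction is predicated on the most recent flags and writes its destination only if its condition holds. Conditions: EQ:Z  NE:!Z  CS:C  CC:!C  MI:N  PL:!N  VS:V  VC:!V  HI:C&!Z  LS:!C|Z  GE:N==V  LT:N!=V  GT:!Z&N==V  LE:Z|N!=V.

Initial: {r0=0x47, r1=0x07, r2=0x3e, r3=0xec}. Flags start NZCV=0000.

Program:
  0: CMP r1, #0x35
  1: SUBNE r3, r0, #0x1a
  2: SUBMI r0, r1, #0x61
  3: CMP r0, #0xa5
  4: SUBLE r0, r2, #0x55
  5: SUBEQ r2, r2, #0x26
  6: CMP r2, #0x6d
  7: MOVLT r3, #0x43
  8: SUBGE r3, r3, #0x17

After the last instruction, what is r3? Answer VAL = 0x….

VAL = 0x43

[0] flags=1000 → (cmp)
[1] flags=1000 NE?T → r3=0x2d
[2] flags=1000 MI?T → r0=0xa6
[3] flags=0010 → (cmp)
[4] flags=0010 LE?F → skip
[5] flags=0010 EQ?F → skip
[6] flags=1000 → (cmp)
[7] flags=1000 LT?T → r3=0x43
[8] flags=1000 GE?F → skip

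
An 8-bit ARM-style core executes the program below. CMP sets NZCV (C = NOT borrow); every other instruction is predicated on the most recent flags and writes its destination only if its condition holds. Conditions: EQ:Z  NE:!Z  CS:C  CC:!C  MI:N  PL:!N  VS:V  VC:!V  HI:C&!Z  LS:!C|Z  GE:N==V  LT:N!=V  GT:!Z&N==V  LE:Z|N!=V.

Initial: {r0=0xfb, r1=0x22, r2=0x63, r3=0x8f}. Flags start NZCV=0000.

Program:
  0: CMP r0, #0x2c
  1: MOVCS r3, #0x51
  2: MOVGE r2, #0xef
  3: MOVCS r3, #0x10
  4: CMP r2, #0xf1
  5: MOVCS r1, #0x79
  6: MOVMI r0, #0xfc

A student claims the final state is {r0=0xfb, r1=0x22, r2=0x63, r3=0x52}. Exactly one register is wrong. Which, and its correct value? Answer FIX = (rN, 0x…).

0: ✓ CMP  NZCV=1010
1: ✓ MOVCS  r3←0x51
2: · MOVGE
3: ✓ MOVCS  r3←0x10
4: ✓ CMP  NZCV=0000
5: · MOVCS
6: · MOVMI

FIX = (r3, 0x10)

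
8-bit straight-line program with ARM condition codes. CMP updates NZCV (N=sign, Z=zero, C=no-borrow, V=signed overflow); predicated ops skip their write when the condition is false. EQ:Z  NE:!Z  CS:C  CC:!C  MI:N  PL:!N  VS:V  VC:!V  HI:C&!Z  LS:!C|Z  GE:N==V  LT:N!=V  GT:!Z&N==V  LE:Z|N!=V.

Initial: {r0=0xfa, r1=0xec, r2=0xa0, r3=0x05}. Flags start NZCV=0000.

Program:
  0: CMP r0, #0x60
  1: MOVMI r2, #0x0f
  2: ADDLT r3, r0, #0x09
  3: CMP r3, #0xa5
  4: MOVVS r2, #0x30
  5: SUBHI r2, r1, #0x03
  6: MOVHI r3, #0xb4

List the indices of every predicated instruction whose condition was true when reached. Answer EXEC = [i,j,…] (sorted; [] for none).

0: ✓ CMP  NZCV=1010
1: ✓ MOVMI  r2←0x0f
2: ✓ ADDLT  r3←0x03
3: ✓ CMP  NZCV=0000
4: · MOVVS
5: · SUBHI
6: · MOVHI

EXEC = [1,2]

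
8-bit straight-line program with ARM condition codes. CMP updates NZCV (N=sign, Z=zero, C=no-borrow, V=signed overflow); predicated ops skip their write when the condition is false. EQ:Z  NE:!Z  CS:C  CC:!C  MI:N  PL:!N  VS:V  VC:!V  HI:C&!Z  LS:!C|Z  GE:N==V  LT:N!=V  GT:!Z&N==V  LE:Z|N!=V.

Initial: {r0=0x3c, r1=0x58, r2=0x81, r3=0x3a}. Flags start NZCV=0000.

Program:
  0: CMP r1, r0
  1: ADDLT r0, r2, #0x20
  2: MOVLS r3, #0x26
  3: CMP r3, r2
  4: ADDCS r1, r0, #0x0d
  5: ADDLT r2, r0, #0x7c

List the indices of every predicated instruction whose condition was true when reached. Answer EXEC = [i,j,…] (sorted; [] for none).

0: ✓ CMP  NZCV=0010
1: · ADDLT
2: · MOVLS
3: ✓ CMP  NZCV=1001
4: · ADDCS
5: · ADDLT

EXEC = []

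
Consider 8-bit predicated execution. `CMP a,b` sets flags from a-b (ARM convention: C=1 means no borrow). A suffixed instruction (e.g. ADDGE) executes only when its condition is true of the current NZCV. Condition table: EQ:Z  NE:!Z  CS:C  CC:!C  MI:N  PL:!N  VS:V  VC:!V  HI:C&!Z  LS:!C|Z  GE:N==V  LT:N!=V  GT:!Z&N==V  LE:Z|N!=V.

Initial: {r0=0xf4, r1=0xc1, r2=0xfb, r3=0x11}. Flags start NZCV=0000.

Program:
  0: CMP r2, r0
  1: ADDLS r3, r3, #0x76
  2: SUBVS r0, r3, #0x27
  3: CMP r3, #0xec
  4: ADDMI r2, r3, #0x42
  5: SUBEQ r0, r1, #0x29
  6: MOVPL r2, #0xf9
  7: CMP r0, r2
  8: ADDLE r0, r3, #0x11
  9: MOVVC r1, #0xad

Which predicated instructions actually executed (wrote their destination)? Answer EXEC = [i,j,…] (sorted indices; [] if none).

0: ✓ CMP  NZCV=0010
1: · ADDLS
2: · SUBVS
3: ✓ CMP  NZCV=0000
4: · ADDMI
5: · SUBEQ
6: ✓ MOVPL  r2←0xf9
7: ✓ CMP  NZCV=1000
8: ✓ ADDLE  r0←0x22
9: ✓ MOVVC  r1←0xad

EXEC = [6,8,9]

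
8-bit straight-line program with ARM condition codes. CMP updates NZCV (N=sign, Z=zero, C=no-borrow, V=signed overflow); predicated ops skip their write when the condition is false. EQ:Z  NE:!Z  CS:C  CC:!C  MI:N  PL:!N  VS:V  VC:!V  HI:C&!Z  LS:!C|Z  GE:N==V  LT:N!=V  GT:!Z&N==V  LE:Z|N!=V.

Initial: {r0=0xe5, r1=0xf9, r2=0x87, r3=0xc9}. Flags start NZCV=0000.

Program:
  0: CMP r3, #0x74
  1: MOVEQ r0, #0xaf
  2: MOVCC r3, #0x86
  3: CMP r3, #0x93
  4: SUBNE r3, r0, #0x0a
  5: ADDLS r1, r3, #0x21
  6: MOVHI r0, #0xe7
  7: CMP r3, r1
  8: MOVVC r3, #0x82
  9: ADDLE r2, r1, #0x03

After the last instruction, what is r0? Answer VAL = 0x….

VAL = 0xe7

0: ✓ CMP  NZCV=0011
1: · MOVEQ
2: · MOVCC
3: ✓ CMP  NZCV=0010
4: ✓ SUBNE  r3←0xdb
5: · ADDLS
6: ✓ MOVHI  r0←0xe7
7: ✓ CMP  NZCV=1000
8: ✓ MOVVC  r3←0x82
9: ✓ ADDLE  r2←0xfc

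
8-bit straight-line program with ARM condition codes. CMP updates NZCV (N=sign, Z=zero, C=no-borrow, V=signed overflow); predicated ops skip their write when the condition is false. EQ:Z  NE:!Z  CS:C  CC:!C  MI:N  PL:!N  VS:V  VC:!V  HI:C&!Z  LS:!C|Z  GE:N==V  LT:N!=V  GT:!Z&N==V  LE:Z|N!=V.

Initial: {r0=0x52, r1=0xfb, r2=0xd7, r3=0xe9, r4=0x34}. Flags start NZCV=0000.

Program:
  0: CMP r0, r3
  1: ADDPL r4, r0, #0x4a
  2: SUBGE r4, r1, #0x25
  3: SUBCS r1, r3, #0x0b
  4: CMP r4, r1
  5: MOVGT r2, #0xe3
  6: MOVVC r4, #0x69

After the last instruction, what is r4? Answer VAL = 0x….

[0] flags=0000 → (cmp)
[1] flags=0000 PL?T → r4=0x9c
[2] flags=0000 GE?T → r4=0xd6
[3] flags=0000 CS?F → skip
[4] flags=1000 → (cmp)
[5] flags=1000 GT?F → skip
[6] flags=1000 VC?T → r4=0x69

VAL = 0x69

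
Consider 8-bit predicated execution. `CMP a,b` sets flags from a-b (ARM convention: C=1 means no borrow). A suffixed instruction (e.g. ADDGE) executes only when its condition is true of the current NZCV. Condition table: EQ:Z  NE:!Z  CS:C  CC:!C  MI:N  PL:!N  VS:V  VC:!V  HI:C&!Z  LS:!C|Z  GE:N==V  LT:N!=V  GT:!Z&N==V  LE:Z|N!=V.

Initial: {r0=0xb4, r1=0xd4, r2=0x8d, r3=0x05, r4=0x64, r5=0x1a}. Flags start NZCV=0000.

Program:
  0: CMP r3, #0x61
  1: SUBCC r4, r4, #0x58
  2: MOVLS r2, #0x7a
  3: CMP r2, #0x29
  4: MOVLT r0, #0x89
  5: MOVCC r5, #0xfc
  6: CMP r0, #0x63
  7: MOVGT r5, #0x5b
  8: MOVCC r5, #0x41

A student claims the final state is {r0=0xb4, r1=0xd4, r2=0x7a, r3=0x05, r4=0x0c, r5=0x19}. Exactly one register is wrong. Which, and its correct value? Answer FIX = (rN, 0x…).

FIX = (r5, 0x1a)

[0] flags=1000 → (cmp)
[1] flags=1000 CC?T → r4=0x0c
[2] flags=1000 LS?T → r2=0x7a
[3] flags=0010 → (cmp)
[4] flags=0010 LT?F → skip
[5] flags=0010 CC?F → skip
[6] flags=0011 → (cmp)
[7] flags=0011 GT?F → skip
[8] flags=0011 CC?F → skip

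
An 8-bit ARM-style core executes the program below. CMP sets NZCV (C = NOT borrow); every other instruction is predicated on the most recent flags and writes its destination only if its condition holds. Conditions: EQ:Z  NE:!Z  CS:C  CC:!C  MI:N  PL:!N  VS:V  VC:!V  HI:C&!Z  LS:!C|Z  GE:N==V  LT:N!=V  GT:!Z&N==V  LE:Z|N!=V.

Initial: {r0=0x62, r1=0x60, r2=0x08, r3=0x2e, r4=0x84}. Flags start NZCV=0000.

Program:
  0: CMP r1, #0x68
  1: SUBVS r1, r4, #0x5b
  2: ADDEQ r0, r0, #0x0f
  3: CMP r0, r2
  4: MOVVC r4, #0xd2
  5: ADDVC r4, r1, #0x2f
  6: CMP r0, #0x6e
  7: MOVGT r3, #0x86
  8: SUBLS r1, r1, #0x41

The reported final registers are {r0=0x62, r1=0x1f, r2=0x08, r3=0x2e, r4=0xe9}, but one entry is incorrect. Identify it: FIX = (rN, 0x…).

FIX = (r4, 0x8f)

0: ✓ CMP  NZCV=1000
1: · SUBVS
2: · ADDEQ
3: ✓ CMP  NZCV=0010
4: ✓ MOVVC  r4←0xd2
5: ✓ ADDVC  r4←0x8f
6: ✓ CMP  NZCV=1000
7: · MOVGT
8: ✓ SUBLS  r1←0x1f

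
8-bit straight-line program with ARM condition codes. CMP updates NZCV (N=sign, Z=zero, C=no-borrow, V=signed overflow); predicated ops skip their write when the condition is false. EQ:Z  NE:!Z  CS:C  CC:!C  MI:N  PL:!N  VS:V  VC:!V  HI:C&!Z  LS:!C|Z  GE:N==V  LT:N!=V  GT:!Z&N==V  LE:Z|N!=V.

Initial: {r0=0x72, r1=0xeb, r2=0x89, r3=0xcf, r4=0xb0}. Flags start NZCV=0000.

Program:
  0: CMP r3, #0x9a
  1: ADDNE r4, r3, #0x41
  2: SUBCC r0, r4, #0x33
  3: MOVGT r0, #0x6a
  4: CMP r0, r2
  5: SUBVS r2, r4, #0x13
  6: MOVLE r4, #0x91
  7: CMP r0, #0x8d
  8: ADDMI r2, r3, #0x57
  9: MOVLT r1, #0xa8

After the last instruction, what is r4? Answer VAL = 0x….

VAL = 0x10

[0] flags=0010 → (cmp)
[1] flags=0010 NE?T → r4=0x10
[2] flags=0010 CC?F → skip
[3] flags=0010 GT?T → r0=0x6a
[4] flags=1001 → (cmp)
[5] flags=1001 VS?T → r2=0xfd
[6] flags=1001 LE?F → skip
[7] flags=1001 → (cmp)
[8] flags=1001 MI?T → r2=0x26
[9] flags=1001 LT?F → skip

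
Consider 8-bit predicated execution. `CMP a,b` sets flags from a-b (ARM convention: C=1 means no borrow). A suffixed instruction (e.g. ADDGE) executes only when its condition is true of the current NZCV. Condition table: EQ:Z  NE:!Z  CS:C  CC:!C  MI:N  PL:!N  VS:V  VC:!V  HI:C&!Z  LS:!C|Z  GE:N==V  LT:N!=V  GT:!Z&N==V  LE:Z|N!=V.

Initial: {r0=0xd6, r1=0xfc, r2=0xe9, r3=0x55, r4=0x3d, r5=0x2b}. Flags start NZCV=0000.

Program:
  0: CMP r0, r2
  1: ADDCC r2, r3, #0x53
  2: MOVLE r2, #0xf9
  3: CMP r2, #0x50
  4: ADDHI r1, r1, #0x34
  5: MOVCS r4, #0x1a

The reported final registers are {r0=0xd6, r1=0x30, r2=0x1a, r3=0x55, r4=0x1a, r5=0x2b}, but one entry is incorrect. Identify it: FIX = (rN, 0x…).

FIX = (r2, 0xf9)

[0] flags=1000 → (cmp)
[1] flags=1000 CC?T → r2=0xa8
[2] flags=1000 LE?T → r2=0xf9
[3] flags=1010 → (cmp)
[4] flags=1010 HI?T → r1=0x30
[5] flags=1010 CS?T → r4=0x1a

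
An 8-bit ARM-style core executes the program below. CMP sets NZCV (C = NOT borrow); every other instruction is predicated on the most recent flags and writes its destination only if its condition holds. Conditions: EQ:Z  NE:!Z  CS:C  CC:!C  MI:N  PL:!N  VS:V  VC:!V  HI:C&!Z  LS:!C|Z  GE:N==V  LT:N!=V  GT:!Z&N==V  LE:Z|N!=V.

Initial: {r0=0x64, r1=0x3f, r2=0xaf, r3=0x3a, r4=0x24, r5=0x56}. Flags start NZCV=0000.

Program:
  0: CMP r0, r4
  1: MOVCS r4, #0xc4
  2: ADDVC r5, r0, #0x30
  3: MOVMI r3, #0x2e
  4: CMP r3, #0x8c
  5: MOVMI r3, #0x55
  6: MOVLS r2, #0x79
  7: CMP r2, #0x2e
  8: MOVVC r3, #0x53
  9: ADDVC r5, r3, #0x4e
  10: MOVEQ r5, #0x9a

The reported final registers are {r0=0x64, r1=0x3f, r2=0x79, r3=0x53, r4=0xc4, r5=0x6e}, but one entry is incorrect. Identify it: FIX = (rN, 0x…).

0: ✓ CMP  NZCV=0010
1: ✓ MOVCS  r4←0xc4
2: ✓ ADDVC  r5←0x94
3: · MOVMI
4: ✓ CMP  NZCV=1001
5: ✓ MOVMI  r3←0x55
6: ✓ MOVLS  r2←0x79
7: ✓ CMP  NZCV=0010
8: ✓ MOVVC  r3←0x53
9: ✓ ADDVC  r5←0xa1
10: · MOVEQ

FIX = (r5, 0xa1)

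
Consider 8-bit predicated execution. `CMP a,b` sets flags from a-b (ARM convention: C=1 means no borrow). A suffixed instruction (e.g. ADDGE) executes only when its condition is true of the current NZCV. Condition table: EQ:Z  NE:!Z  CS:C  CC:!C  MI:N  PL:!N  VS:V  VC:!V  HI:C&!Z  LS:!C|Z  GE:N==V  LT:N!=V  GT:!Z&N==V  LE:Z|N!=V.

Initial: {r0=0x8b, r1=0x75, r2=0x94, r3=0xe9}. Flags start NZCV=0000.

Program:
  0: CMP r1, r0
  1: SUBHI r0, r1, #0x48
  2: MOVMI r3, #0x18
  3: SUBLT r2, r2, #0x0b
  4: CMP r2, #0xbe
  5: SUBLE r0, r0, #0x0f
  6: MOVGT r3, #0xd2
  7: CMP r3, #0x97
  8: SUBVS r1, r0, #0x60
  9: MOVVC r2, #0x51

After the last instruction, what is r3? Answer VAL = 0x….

[0] flags=1001 → (cmp)
[1] flags=1001 HI?F → skip
[2] flags=1001 MI?T → r3=0x18
[3] flags=1001 LT?F → skip
[4] flags=1000 → (cmp)
[5] flags=1000 LE?T → r0=0x7c
[6] flags=1000 GT?F → skip
[7] flags=1001 → (cmp)
[8] flags=1001 VS?T → r1=0x1c
[9] flags=1001 VC?F → skip

VAL = 0x18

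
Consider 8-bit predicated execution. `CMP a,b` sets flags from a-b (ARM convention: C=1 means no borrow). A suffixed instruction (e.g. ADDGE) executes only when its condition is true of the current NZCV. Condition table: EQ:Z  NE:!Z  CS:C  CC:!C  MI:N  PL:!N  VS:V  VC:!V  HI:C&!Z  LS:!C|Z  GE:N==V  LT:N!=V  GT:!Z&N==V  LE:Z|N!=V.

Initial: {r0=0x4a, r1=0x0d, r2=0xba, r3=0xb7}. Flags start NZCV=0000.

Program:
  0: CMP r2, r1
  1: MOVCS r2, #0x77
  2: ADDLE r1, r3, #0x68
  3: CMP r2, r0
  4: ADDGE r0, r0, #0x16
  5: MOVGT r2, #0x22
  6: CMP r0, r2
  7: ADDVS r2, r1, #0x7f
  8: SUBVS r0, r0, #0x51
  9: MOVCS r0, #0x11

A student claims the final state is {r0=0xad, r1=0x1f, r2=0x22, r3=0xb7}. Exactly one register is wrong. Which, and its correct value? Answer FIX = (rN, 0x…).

[0] flags=1010 → (cmp)
[1] flags=1010 CS?T → r2=0x77
[2] flags=1010 LE?T → r1=0x1f
[3] flags=0010 → (cmp)
[4] flags=0010 GE?T → r0=0x60
[5] flags=0010 GT?T → r2=0x22
[6] flags=0010 → (cmp)
[7] flags=0010 VS?F → skip
[8] flags=0010 VS?F → skip
[9] flags=0010 CS?T → r0=0x11

FIX = (r0, 0x11)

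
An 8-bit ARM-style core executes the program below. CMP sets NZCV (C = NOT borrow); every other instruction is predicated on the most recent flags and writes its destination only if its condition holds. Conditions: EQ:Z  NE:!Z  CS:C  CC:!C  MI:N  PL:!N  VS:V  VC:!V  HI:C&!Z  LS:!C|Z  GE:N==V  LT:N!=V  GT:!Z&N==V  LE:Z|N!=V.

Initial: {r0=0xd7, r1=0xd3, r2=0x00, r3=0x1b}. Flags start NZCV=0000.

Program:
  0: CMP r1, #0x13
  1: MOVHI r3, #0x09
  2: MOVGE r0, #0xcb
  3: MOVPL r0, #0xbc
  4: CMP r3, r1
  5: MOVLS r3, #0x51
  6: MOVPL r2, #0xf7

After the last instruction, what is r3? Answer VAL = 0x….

VAL = 0x51

[0] flags=1010 → (cmp)
[1] flags=1010 HI?T → r3=0x09
[2] flags=1010 GE?F → skip
[3] flags=1010 PL?F → skip
[4] flags=0000 → (cmp)
[5] flags=0000 LS?T → r3=0x51
[6] flags=0000 PL?T → r2=0xf7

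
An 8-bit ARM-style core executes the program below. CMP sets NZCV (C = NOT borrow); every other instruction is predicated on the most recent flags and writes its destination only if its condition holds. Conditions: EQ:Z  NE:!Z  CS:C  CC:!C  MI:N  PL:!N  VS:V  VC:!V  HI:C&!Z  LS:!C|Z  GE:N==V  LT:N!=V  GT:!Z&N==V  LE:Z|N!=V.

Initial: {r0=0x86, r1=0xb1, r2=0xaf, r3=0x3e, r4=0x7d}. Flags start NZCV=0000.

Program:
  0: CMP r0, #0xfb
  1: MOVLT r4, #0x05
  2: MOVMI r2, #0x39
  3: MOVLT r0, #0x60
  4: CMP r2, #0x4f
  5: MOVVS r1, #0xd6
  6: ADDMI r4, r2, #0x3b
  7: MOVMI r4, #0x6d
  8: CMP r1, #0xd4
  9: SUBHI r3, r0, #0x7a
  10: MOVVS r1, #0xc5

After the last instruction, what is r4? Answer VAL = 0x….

0: ✓ CMP  NZCV=1000
1: ✓ MOVLT  r4←0x05
2: ✓ MOVMI  r2←0x39
3: ✓ MOVLT  r0←0x60
4: ✓ CMP  NZCV=1000
5: · MOVVS
6: ✓ ADDMI  r4←0x74
7: ✓ MOVMI  r4←0x6d
8: ✓ CMP  NZCV=1000
9: · SUBHI
10: · MOVVS

VAL = 0x6d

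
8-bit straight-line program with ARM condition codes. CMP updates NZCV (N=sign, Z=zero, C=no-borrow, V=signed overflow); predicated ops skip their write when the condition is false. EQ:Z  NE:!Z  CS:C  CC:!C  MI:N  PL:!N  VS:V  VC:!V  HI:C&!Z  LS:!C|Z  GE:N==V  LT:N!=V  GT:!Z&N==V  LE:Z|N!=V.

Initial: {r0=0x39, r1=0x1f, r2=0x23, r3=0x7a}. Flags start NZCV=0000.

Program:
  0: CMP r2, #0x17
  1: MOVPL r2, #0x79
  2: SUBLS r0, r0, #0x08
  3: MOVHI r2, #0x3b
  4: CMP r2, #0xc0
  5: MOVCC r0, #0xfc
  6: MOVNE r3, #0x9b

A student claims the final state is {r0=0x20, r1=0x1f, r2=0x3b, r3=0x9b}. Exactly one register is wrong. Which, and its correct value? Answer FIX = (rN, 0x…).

FIX = (r0, 0xfc)

0: ✓ CMP  NZCV=0010
1: ✓ MOVPL  r2←0x79
2: · SUBLS
3: ✓ MOVHI  r2←0x3b
4: ✓ CMP  NZCV=0000
5: ✓ MOVCC  r0←0xfc
6: ✓ MOVNE  r3←0x9b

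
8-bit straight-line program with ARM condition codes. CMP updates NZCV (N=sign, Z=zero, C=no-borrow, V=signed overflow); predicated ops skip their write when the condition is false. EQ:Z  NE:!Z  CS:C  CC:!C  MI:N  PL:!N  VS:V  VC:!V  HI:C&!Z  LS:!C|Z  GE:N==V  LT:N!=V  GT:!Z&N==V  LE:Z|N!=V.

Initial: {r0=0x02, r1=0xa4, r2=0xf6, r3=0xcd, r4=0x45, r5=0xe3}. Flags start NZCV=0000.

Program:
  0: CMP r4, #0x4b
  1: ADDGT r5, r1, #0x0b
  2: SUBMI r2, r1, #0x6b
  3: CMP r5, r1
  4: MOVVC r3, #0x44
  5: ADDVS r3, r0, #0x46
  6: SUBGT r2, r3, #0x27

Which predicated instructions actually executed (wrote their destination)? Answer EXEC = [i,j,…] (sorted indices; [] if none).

[0] flags=1000 → (cmp)
[1] flags=1000 GT?F → skip
[2] flags=1000 MI?T → r2=0x39
[3] flags=0010 → (cmp)
[4] flags=0010 VC?T → r3=0x44
[5] flags=0010 VS?F → skip
[6] flags=0010 GT?T → r2=0x1d

EXEC = [2,4,6]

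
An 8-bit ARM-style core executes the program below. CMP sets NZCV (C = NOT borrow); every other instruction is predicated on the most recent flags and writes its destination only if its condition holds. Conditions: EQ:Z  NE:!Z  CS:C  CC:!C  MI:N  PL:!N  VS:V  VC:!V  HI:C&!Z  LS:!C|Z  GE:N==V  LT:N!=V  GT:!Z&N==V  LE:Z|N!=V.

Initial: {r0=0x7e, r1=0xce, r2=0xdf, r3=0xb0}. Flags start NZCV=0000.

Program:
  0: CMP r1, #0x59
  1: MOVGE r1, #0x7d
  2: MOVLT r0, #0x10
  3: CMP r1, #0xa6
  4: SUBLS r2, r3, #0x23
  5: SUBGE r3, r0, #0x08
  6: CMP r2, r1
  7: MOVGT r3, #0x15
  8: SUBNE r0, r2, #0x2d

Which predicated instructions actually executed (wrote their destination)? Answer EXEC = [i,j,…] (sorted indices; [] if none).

EXEC = [2,5,7,8]

0: ✓ CMP  NZCV=0011
1: · MOVGE
2: ✓ MOVLT  r0←0x10
3: ✓ CMP  NZCV=0010
4: · SUBLS
5: ✓ SUBGE  r3←0x08
6: ✓ CMP  NZCV=0010
7: ✓ MOVGT  r3←0x15
8: ✓ SUBNE  r0←0xb2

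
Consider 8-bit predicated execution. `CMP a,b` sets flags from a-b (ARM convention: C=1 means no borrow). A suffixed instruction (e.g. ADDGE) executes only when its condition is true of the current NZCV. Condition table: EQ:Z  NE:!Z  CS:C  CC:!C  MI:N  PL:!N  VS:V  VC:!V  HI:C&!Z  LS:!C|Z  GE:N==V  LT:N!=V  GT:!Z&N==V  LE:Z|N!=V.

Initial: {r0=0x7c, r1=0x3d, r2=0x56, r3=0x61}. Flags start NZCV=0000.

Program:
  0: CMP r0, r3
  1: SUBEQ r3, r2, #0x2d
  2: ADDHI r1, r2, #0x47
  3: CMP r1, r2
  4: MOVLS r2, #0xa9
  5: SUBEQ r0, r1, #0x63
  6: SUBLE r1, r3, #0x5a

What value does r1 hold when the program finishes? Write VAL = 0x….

VAL = 0x07

0: ✓ CMP  NZCV=0010
1: · SUBEQ
2: ✓ ADDHI  r1←0x9d
3: ✓ CMP  NZCV=0011
4: · MOVLS
5: · SUBEQ
6: ✓ SUBLE  r1←0x07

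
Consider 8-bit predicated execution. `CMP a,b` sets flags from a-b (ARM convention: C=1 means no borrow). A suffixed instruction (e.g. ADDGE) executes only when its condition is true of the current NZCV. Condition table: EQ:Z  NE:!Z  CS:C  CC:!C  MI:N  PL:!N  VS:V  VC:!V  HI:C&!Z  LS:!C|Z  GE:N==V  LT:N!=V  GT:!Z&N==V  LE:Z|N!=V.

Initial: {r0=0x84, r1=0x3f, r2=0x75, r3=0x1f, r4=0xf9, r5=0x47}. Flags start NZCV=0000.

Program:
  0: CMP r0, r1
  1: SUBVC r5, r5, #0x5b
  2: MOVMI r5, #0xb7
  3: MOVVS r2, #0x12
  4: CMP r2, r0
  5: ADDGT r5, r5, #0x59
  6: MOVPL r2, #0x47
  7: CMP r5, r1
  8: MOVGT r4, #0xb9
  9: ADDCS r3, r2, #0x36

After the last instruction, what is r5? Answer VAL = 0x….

VAL = 0xa0

0: ✓ CMP  NZCV=0011
1: · SUBVC
2: · MOVMI
3: ✓ MOVVS  r2←0x12
4: ✓ CMP  NZCV=1001
5: ✓ ADDGT  r5←0xa0
6: · MOVPL
7: ✓ CMP  NZCV=0011
8: · MOVGT
9: ✓ ADDCS  r3←0x48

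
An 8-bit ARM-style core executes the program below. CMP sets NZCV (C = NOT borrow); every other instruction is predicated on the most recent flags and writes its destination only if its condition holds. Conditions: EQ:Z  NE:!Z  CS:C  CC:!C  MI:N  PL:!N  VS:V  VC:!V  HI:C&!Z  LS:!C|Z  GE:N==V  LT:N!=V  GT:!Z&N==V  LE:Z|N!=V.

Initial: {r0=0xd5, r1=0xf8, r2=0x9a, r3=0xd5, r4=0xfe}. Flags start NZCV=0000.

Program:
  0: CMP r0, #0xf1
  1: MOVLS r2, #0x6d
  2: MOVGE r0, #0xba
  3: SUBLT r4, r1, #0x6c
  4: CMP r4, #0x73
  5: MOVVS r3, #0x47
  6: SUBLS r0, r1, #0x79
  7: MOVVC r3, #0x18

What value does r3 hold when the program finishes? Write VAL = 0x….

0: ✓ CMP  NZCV=1000
1: ✓ MOVLS  r2←0x6d
2: · MOVGE
3: ✓ SUBLT  r4←0x8c
4: ✓ CMP  NZCV=0011
5: ✓ MOVVS  r3←0x47
6: · SUBLS
7: · MOVVC

VAL = 0x47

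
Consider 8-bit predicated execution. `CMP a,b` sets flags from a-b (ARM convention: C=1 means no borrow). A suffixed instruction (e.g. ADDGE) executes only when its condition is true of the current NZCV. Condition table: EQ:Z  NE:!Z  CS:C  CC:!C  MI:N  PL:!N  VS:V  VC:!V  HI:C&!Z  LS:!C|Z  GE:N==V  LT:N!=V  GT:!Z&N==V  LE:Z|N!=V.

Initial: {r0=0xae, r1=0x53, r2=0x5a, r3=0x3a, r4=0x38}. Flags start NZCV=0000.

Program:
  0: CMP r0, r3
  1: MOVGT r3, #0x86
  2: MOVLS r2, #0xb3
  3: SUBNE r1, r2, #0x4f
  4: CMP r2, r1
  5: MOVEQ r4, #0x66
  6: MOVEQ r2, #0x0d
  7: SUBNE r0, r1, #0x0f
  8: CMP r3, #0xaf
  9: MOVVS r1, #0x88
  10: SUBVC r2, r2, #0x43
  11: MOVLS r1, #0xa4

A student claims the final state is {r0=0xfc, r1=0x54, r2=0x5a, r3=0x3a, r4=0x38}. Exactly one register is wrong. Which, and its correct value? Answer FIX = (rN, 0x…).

FIX = (r1, 0xa4)

0: ✓ CMP  NZCV=0011
1: · MOVGT
2: · MOVLS
3: ✓ SUBNE  r1←0x0b
4: ✓ CMP  NZCV=0010
5: · MOVEQ
6: · MOVEQ
7: ✓ SUBNE  r0←0xfc
8: ✓ CMP  NZCV=1001
9: ✓ MOVVS  r1←0x88
10: · SUBVC
11: ✓ MOVLS  r1←0xa4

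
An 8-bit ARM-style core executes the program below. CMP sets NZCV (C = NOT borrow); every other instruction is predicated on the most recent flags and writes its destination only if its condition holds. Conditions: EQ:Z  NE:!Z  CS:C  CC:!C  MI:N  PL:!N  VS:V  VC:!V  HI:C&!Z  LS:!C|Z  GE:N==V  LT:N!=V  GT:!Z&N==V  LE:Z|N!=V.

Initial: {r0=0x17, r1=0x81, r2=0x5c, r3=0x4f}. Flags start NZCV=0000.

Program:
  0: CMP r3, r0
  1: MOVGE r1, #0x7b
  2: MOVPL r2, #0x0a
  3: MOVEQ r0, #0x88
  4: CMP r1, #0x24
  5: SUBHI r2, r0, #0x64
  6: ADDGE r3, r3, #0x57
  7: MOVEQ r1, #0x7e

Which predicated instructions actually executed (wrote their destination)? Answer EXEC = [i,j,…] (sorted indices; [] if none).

0: ✓ CMP  NZCV=0010
1: ✓ MOVGE  r1←0x7b
2: ✓ MOVPL  r2←0x0a
3: · MOVEQ
4: ✓ CMP  NZCV=0010
5: ✓ SUBHI  r2←0xb3
6: ✓ ADDGE  r3←0xa6
7: · MOVEQ

EXEC = [1,2,5,6]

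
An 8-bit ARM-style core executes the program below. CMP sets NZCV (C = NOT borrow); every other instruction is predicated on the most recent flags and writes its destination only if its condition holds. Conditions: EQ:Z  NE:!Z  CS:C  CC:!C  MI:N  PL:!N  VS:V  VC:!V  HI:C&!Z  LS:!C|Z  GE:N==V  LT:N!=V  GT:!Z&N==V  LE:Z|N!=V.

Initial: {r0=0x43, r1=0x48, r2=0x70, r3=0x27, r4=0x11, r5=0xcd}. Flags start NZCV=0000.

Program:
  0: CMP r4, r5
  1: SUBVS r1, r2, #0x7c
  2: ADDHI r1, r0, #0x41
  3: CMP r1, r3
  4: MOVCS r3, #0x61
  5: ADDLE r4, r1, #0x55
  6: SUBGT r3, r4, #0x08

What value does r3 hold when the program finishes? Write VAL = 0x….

VAL = 0x09

0: ✓ CMP  NZCV=0000
1: · SUBVS
2: · ADDHI
3: ✓ CMP  NZCV=0010
4: ✓ MOVCS  r3←0x61
5: · ADDLE
6: ✓ SUBGT  r3←0x09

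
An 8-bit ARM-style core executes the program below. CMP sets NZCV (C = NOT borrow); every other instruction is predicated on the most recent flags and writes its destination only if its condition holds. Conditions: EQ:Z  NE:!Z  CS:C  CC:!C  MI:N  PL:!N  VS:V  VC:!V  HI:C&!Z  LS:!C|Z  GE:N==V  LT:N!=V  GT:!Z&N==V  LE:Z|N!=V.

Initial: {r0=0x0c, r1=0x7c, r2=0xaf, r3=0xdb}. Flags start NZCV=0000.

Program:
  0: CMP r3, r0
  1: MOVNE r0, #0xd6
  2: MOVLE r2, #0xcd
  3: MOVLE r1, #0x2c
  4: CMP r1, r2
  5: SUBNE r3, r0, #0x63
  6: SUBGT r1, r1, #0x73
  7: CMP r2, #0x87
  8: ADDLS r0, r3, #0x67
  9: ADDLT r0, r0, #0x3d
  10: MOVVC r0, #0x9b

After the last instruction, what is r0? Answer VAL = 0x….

[0] flags=1010 → (cmp)
[1] flags=1010 NE?T → r0=0xd6
[2] flags=1010 LE?T → r2=0xcd
[3] flags=1010 LE?T → r1=0x2c
[4] flags=0000 → (cmp)
[5] flags=0000 NE?T → r3=0x73
[6] flags=0000 GT?T → r1=0xb9
[7] flags=0010 → (cmp)
[8] flags=0010 LS?F → skip
[9] flags=0010 LT?F → skip
[10] flags=0010 VC?T → r0=0x9b

VAL = 0x9b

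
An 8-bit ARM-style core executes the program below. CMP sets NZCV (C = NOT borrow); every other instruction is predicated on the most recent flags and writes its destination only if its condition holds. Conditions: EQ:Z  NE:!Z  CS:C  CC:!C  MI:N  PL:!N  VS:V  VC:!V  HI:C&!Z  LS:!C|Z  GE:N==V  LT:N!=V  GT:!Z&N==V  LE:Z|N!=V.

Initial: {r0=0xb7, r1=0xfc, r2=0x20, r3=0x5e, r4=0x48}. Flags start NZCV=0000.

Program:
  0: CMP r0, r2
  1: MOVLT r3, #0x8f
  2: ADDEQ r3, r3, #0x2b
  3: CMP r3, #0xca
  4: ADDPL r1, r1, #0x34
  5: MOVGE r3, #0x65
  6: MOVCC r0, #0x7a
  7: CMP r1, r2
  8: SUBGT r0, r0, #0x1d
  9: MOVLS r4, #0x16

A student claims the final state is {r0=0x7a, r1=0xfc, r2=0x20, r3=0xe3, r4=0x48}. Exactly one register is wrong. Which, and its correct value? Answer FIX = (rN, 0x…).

FIX = (r3, 0x8f)

0: ✓ CMP  NZCV=1010
1: ✓ MOVLT  r3←0x8f
2: · ADDEQ
3: ✓ CMP  NZCV=1000
4: · ADDPL
5: · MOVGE
6: ✓ MOVCC  r0←0x7a
7: ✓ CMP  NZCV=1010
8: · SUBGT
9: · MOVLS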